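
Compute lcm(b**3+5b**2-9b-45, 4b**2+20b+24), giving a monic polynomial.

b**4+7b**3+b**2-63b-90

Repeated division with remainder:
  b**3+5b**2-9b-45 = ((1/4)b)(4b**2+20b+24) + (-15b-45)
  4b**2+20b+24 = (-(4/15)b-8/15)(-15b-45) + (0)
Last nonzero remainder: -15b-45. Dividing through by -15 gives the monic gcd b+3.
Then lcm(f, g) = f·g / gcd(f, g); expanding and making the result monic gives the answer.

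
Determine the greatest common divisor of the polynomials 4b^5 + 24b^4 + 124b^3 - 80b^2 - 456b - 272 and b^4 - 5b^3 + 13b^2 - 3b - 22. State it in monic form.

b^2 - b - 2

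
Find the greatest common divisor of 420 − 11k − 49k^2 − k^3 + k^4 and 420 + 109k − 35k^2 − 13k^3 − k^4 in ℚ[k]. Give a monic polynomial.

−60 − 7k + 6k^2 + k^3

Repeated division with remainder:
  k^4 − k^3 − 49k^2 − 11k + 420 = (−1)(−k^4 − 13k^3 − 35k^2 + 109k + 420) + (−14k^3 − 84k^2 + 98k + 840)
  −k^4 − 13k^3 − 35k^2 + 109k + 420 = ((1/14)k + 1/2)(−14k^3 − 84k^2 + 98k + 840) + (0)
Last nonzero remainder: −14k^3 − 84k^2 + 98k + 840. Dividing through by −14 gives the monic gcd k^3 + 6k^2 − 7k − 60.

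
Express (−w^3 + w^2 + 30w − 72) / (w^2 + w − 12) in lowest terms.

Euclidean algorithm in ℚ[w]:
  −w^3 + w^2 + 30w − 72 = (−w + 2)(w^2 + w − 12) + (16w − 48)
  w^2 + w − 12 = ((1/16)w + 1/4)(16w − 48) + (0)
Last nonzero remainder: 16w − 48. Dividing through by 16 gives the monic gcd w − 3.
Cancel w − 3 from numerator and denominator to get the reduced form.

(−w^2 − 2w + 24)/(w + 4)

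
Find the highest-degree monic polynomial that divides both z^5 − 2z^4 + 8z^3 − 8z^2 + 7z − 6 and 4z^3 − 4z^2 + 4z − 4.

z^3 − z^2 + z − 1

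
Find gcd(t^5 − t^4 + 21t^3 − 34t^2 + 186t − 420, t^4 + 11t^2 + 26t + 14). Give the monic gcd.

t^2 − 2t + 14

Euclidean algorithm in ℚ[t]:
  t^5 − t^4 + 21t^3 − 34t^2 + 186t − 420 = (t − 1)(t^4 + 11t^2 + 26t + 14) + (10t^3 − 49t^2 + 198t − 406)
  t^4 + 11t^2 + 26t + 14 = ((1/10)t + 49/100)(10t^3 − 49t^2 + 198t − 406) + ((1521/100)t^2 − (1521/50)t + 10647/50)
  10t^3 − 49t^2 + 198t − 406 = ((1000/1521)t − 2900/1521)((1521/100)t^2 − (1521/50)t + 10647/50) + (0)
Last nonzero remainder: (1521/100)t^2 − (1521/50)t + 10647/50. Dividing through by 1521/100 gives the monic gcd t^2 − 2t + 14.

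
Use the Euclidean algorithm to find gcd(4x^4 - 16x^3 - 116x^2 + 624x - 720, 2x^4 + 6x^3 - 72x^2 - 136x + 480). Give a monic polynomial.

Euclidean algorithm in ℚ[x]:
  4x^4 - 16x^3 - 116x^2 + 624x - 720 = (2)(2x^4 + 6x^3 - 72x^2 - 136x + 480) + (-28x^3 + 28x^2 + 896x - 1680)
  2x^4 + 6x^3 - 72x^2 - 136x + 480 = (-(1/14)x - 2/7)(-28x^3 + 28x^2 + 896x - 1680) + (0)
Last nonzero remainder: -28x^3 + 28x^2 + 896x - 1680. Dividing through by -28 gives the monic gcd x^3 - x^2 - 32x + 60.

x^3 - x^2 - 32x + 60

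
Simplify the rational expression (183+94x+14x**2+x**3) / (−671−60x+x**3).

(3+x)/(−11+x)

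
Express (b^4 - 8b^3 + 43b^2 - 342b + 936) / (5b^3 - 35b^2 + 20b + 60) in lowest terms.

Repeated division with remainder:
  b^4 - 8b^3 + 43b^2 - 342b + 936 = ((1/5)b - 1/5)(5b^3 - 35b^2 + 20b + 60) + (32b^2 - 350b + 948)
  5b^3 - 35b^2 + 20b + 60 = ((5/32)b + 315/512)(32b^2 - 350b + 948) + ((22325/256)b - 66975/128)
  32b^2 - 350b + 948 = ((8192/22325)b - 40448/22325)((22325/256)b - 66975/128) + (0)
Last nonzero remainder: (22325/256)b - 66975/128. Dividing through by 22325/256 gives the monic gcd b - 6.
Cancel b - 6 from numerator and denominator to get the reduced form.

(b^3 - 2b^2 + 31b - 156)/(5b^2 - 5b - 10)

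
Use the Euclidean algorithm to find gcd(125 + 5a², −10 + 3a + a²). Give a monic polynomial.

1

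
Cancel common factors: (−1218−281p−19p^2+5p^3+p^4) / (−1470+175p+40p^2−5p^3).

(−29−6p−p^2)/(−35+5p)

Apply the Euclidean algorithm:
  p^4+5p^3−19p^2−281p−1218 = (−(1/5)p−13/5)(−5p^3+40p^2+175p−1470) + (120p^2−120p−5040)
  −5p^3+40p^2+175p−1470 = (−(1/24)p+7/24)(120p^2−120p−5040) + (0)
Last nonzero remainder: 120p^2−120p−5040. Dividing through by 120 gives the monic gcd p^2−p−42.
Cancel p^2−p−42 from numerator and denominator to get the reduced form.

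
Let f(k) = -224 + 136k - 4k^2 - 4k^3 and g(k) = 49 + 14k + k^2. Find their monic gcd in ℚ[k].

7 + k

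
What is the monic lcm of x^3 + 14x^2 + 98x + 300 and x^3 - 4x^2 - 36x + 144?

x^5 + 4x^4 - 18x^3 - 344x^2 - 648x + 7200

Euclidean algorithm in ℚ[x]:
  x^3 + 14x^2 + 98x + 300 = (x^3 - 4x^2 - 36x + 144) + (18x^2 + 134x + 156)
  x^3 - 4x^2 - 36x + 144 = ((1/18)x - 103/162)(18x^2 + 134x + 156) + ((3283/81)x + 6566/27)
  18x^2 + 134x + 156 = ((1458/3283)x + 2106/3283)((3283/81)x + 6566/27) + (0)
Last nonzero remainder: (3283/81)x + 6566/27. Dividing through by 3283/81 gives the monic gcd x + 6.
Then lcm(f, g) = f·g / gcd(f, g); expanding and making the result monic gives the answer.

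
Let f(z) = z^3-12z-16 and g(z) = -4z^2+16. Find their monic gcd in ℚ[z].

Repeated division with remainder:
  z^3-12z-16 = (-(1/4)z)(-4z^2+16) + (-8z-16)
  -4z^2+16 = ((1/2)z-1)(-8z-16) + (0)
Last nonzero remainder: -8z-16. Dividing through by -8 gives the monic gcd z+2.

z+2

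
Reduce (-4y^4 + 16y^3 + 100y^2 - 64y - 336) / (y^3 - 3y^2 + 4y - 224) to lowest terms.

(-4y^3 - 12y^2 + 16y + 48)/(y^2 + 4y + 32)

By polynomial division,
  -4y^4 + 16y^3 + 100y^2 - 64y - 336 = (-4y + 4)(y^3 - 3y^2 + 4y - 224) + (128y^2 - 976y + 560)
  y^3 - 3y^2 + 4y - 224 = ((1/128)y + 37/1024)(128y^2 - 976y + 560) + ((2233/64)y - 15631/64)
  128y^2 - 976y + 560 = ((8192/2233)y - 5120/2233)((2233/64)y - 15631/64) + (0)
Last nonzero remainder: (2233/64)y - 15631/64. Dividing through by 2233/64 gives the monic gcd y - 7.
Cancel y - 7 from numerator and denominator to get the reduced form.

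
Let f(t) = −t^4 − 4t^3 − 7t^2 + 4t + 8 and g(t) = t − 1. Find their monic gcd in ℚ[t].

t − 1

Euclidean algorithm in ℚ[t]:
  −t^4 − 4t^3 − 7t^2 + 4t + 8 = (−t^3 − 5t^2 − 12t − 8)(t − 1) + (0)
The last nonzero remainder t − 1 is already monic.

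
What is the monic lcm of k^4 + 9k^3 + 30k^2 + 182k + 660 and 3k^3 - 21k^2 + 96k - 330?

Repeated division with remainder:
  k^4 + 9k^3 + 30k^2 + 182k + 660 = ((1/3)k + 16/3)(3k^3 - 21k^2 + 96k - 330) + (110k^2 - 220k + 2420)
  3k^3 - 21k^2 + 96k - 330 = ((3/110)k - 3/22)(110k^2 - 220k + 2420) + (0)
Last nonzero remainder: 110k^2 - 220k + 2420. Dividing through by 110 gives the monic gcd k^2 - 2k + 22.
Then lcm(f, g) = f·g / gcd(f, g); expanding and making the result monic gives the answer.

k^5 + 4k^4 - 15k^3 + 32k^2 - 250k - 3300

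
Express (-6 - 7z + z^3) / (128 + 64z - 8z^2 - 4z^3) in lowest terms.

(3 + 2z - z^2)/(-64 + 4z^2)

Euclidean algorithm in ℚ[z]:
  z^3 - 7z - 6 = (-1/4)(-4z^3 - 8z^2 + 64z + 128) + (-2z^2 + 9z + 26)
  -4z^3 - 8z^2 + 64z + 128 = (2z + 13)(-2z^2 + 9z + 26) + (-105z - 210)
  -2z^2 + 9z + 26 = ((2/105)z - 13/105)(-105z - 210) + (0)
Last nonzero remainder: -105z - 210. Dividing through by -105 gives the monic gcd z + 2.
Cancel z + 2 from numerator and denominator to get the reduced form.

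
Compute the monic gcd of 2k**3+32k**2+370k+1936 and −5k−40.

By polynomial division,
  2k**3+32k**2+370k+1936 = (−(2/5)k**2−(16/5)k−242/5)(−5k−40) + (0)
Last nonzero remainder: −5k−40. Dividing through by −5 gives the monic gcd k+8.

k+8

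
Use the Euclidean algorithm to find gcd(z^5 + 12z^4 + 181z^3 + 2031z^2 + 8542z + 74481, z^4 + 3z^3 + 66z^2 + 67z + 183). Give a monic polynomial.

Euclidean algorithm in ℚ[z]:
  z^5 + 12z^4 + 181z^3 + 2031z^2 + 8542z + 74481 = (z + 9)(z^4 + 3z^3 + 66z^2 + 67z + 183) + (88z^3 + 1370z^2 + 7756z + 72834)
  z^4 + 3z^3 + 66z^2 + 67z + 183 = ((1/88)z - 553/3872)(88z^3 + 1370z^2 + 7756z + 72834) + ((335949/1936)z^2 + (335949/968)z + 20492889/1936)
  88z^3 + 1370z^2 + 7756z + 72834 = ((170368/335949)z + 770528/111983)((335949/1936)z^2 + (335949/968)z + 20492889/1936) + (0)
Last nonzero remainder: (335949/1936)z^2 + (335949/968)z + 20492889/1936. Dividing through by 335949/1936 gives the monic gcd z^2 + 2z + 61.

z^2 + 2z + 61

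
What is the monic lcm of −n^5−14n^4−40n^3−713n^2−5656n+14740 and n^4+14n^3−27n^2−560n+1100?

n^6+9n^5−30n^4+513n^3+2091n^2−43020n+73700

Euclidean algorithm in ℚ[n]:
  −n^5−14n^4−40n^3−713n^2−5656n+14740 = (−n)(n^4+14n^3−27n^2−560n+1100) + (−67n^3−1273n^2−4556n+14740)
  n^4+14n^3−27n^2−560n+1100 = (−(1/67)n+5/67)(−67n^3−1273n^2−4556n+14740) + (0)
Last nonzero remainder: −67n^3−1273n^2−4556n+14740. Dividing through by −67 gives the monic gcd n^3+19n^2+68n−220.
Then lcm(f, g) = f·g / gcd(f, g); expanding and making the result monic gives the answer.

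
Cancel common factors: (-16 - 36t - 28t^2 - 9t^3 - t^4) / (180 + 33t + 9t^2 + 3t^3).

(-4 - 8t - 5t^2 - t^3)/(45 - 3t + 3t^2)

By polynomial division,
  -t^4 - 9t^3 - 28t^2 - 36t - 16 = (-(1/3)t - 2)(3t^3 + 9t^2 + 33t + 180) + (t^2 + 90t + 344)
  3t^3 + 9t^2 + 33t + 180 = (3t - 261)(t^2 + 90t + 344) + (22491t + 89964)
  t^2 + 90t + 344 = ((1/22491)t + 86/22491)(22491t + 89964) + (0)
Last nonzero remainder: 22491t + 89964. Dividing through by 22491 gives the monic gcd t + 4.
Cancel t + 4 from numerator and denominator to get the reduced form.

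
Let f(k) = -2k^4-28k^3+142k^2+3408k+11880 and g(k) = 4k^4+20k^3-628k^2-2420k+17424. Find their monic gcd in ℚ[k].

k^2-2k-99

Apply the Euclidean algorithm:
  -2k^4-28k^3+142k^2+3408k+11880 = (-1/2)(4k^4+20k^3-628k^2-2420k+17424) + (-18k^3-172k^2+2198k+20592)
  4k^4+20k^3-628k^2-2420k+17424 = (-(2/9)k+82/81)(-18k^3-172k^2+2198k+20592) + ((2800/81)k^2-(5600/81)k-30800/9)
  -18k^3-172k^2+2198k+20592 = (-(729/1400)k-1053/175)((2800/81)k^2-(5600/81)k-30800/9) + (0)
Last nonzero remainder: (2800/81)k^2-(5600/81)k-30800/9. Dividing through by 2800/81 gives the monic gcd k^2-2k-99.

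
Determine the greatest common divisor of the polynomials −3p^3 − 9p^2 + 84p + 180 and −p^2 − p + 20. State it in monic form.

Euclidean algorithm in ℚ[p]:
  −3p^3 − 9p^2 + 84p + 180 = (3p + 6)(−p^2 − p + 20) + (30p + 60)
  −p^2 − p + 20 = (−(1/30)p + 1/30)(30p + 60) + (18)
  30p + 60 = ((5/3)p + 10/3)(18) + (0)
The last nonzero remainder is the constant 18, so the polynomials are coprime and gcd = 1.

1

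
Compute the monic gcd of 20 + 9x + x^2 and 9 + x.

1

Apply the Euclidean algorithm:
  x^2 + 9x + 20 = (x)(x + 9) + (20)
  x + 9 = ((1/20)x + 9/20)(20) + (0)
The last nonzero remainder is the constant 20, so the polynomials are coprime and gcd = 1.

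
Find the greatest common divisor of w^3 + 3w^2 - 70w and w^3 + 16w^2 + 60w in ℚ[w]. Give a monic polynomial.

By polynomial division,
  w^3 + 3w^2 - 70w = (w^3 + 16w^2 + 60w) + (-13w^2 - 130w)
  w^3 + 16w^2 + 60w = (-(1/13)w - 6/13)(-13w^2 - 130w) + (0)
Last nonzero remainder: -13w^2 - 130w. Dividing through by -13 gives the monic gcd w^2 + 10w.

w^2 + 10w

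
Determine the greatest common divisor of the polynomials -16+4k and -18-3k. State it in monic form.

1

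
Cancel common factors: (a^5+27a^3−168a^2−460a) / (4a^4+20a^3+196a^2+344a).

By polynomial division,
  a^5+27a^3−168a^2−460a = ((1/4)a−5/4)(4a^4+20a^3+196a^2+344a) + (3a^3−9a^2−30a)
  4a^4+20a^3+196a^2+344a = ((4/3)a+32/3)(3a^3−9a^2−30a) + (332a^2+664a)
  3a^3−9a^2−30a = ((3/332)a−15/332)(332a^2+664a) + (0)
Last nonzero remainder: 332a^2+664a. Dividing through by 332 gives the monic gcd a^2+2a.
Cancel a^2+2a from numerator and denominator to get the reduced form.

(a^3−2a^2+31a−230)/(4a^2+12a+172)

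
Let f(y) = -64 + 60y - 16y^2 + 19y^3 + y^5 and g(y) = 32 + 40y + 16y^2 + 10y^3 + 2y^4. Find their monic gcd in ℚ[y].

4 + y^2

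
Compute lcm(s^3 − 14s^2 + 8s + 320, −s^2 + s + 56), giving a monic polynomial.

Apply the Euclidean algorithm:
  s^3 − 14s^2 + 8s + 320 = (−s + 13)(−s^2 + s + 56) + (51s − 408)
  −s^2 + s + 56 = (−(1/51)s − 7/51)(51s − 408) + (0)
Last nonzero remainder: 51s − 408. Dividing through by 51 gives the monic gcd s − 8.
Then lcm(f, g) = f·g / gcd(f, g); expanding and making the result monic gives the answer.

s^4 − 7s^3 − 90s^2 + 376s + 2240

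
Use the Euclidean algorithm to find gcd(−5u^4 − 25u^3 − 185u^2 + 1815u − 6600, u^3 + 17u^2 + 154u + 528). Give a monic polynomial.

u^2 + 11u + 88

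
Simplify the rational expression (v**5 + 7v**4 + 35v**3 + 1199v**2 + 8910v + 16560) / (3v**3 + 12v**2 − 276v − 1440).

Repeated division with remainder:
  v**5 + 7v**4 + 35v**3 + 1199v**2 + 8910v + 16560 = ((1/3)v**2 + v + 115/3)(3v**3 + 12v**2 − 276v − 1440) + (1495v**2 + 20930v + 71760)
  3v**3 + 12v**2 − 276v − 1440 = ((3/1495)v − 6/299)(1495v**2 + 20930v + 71760) + (0)
Last nonzero remainder: 1495v**2 + 20930v + 71760. Dividing through by 1495 gives the monic gcd v**2 + 14v + 48.
Cancel v**2 + 14v + 48 from numerator and denominator to get the reduced form.

(v**3 − 7v**2 + 85v + 345)/(3v − 30)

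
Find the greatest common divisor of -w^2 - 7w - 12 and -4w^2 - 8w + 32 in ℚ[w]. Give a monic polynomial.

w + 4

Repeated division with remainder:
  -w^2 - 7w - 12 = (1/4)(-4w^2 - 8w + 32) + (-5w - 20)
  -4w^2 - 8w + 32 = ((4/5)w - 8/5)(-5w - 20) + (0)
Last nonzero remainder: -5w - 20. Dividing through by -5 gives the monic gcd w + 4.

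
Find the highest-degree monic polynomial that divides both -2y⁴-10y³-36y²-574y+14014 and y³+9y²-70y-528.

y+11

Repeated division with remainder:
  -2y⁴-10y³-36y²-574y+14014 = (-2y+8)(y³+9y²-70y-528) + (-248y²-1070y+18238)
  y³+9y²-70y-528 = (-(1/248)y-581/30752)(-248y²-1070y+18238) + (-(256399/15376)y-2820389/15376)
  -248y²-1070y+18238 = ((3813248/256399)y-25493408/256399)(-(256399/15376)y-2820389/15376) + (0)
Last nonzero remainder: -(256399/15376)y-2820389/15376. Dividing through by -256399/15376 gives the monic gcd y+11.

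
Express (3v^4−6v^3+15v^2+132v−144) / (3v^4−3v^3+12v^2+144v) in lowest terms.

(v−1)/(v)

Euclidean algorithm in ℚ[v]:
  3v^4−6v^3+15v^2+132v−144 = (3v^4−3v^3+12v^2+144v) + (−3v^3+3v^2−12v−144)
  3v^4−3v^3+12v^2+144v = (−v)(−3v^3+3v^2−12v−144) + (0)
Last nonzero remainder: −3v^3+3v^2−12v−144. Dividing through by −3 gives the monic gcd v^3−v^2+4v+48.
Cancel v^3−v^2+4v+48 from numerator and denominator to get the reduced form.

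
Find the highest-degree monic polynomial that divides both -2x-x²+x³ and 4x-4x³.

x+x²

Euclidean algorithm in ℚ[x]:
  x³-x²-2x = (-1/4)(-4x³+4x) + (-x²-x)
  -4x³+4x = (4x-4)(-x²-x) + (0)
Last nonzero remainder: -x²-x. Dividing through by -1 gives the monic gcd x²+x.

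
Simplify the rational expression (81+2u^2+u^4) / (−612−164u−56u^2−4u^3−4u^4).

Repeated division with remainder:
  u^4+2u^2+81 = (−1/4)(−4u^4−4u^3−56u^2−164u−612) + (−u^3−12u^2−41u−72)
  −4u^4−4u^3−56u^2−164u−612 = (4u−44)(−u^3−12u^2−41u−72) + (−420u^2−1680u−3780)
  −u^3−12u^2−41u−72 = ((1/420)u+2/105)(−420u^2−1680u−3780) + (0)
Last nonzero remainder: −420u^2−1680u−3780. Dividing through by −420 gives the monic gcd u^2+4u+9.
Cancel u^2+4u+9 from numerator and denominator to get the reduced form.

(−9+4u−u^2)/(68−12u+4u^2)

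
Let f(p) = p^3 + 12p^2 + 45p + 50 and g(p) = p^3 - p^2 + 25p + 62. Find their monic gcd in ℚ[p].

Repeated division with remainder:
  p^3 + 12p^2 + 45p + 50 = (p^3 - p^2 + 25p + 62) + (13p^2 + 20p - 12)
  p^3 - p^2 + 25p + 62 = ((1/13)p - 33/169)(13p^2 + 20p - 12) + ((5041/169)p + 10082/169)
  13p^2 + 20p - 12 = ((2197/5041)p - 1014/5041)((5041/169)p + 10082/169) + (0)
Last nonzero remainder: (5041/169)p + 10082/169. Dividing through by 5041/169 gives the monic gcd p + 2.

p + 2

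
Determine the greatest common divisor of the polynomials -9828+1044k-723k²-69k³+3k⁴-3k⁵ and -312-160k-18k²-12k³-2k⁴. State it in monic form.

Repeated division with remainder:
  -3k⁵+3k⁴-69k³-723k²+1044k-9828 = ((3/2)k-21/2)(-2k⁴-12k³-18k²-160k-312) + (-168k³-672k²-168k-13104)
  -2k⁴-12k³-18k²-160k-312 = ((1/84)k+1/42)(-168k³-672k²-168k-13104) + (0)
Last nonzero remainder: -168k³-672k²-168k-13104. Dividing through by -168 gives the monic gcd k³+4k²+k+78.

78+k+4k²+k³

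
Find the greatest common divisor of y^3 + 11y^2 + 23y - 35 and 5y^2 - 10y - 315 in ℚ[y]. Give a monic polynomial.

y + 7

By polynomial division,
  y^3 + 11y^2 + 23y - 35 = ((1/5)y + 13/5)(5y^2 - 10y - 315) + (112y + 784)
  5y^2 - 10y - 315 = ((5/112)y - 45/112)(112y + 784) + (0)
Last nonzero remainder: 112y + 784. Dividing through by 112 gives the monic gcd y + 7.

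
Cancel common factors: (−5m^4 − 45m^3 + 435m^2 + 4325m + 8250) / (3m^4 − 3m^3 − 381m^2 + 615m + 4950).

By polynomial division,
  −5m^4 − 45m^3 + 435m^2 + 4325m + 8250 = (−5/3)(3m^4 − 3m^3 − 381m^2 + 615m + 4950) + (−50m^3 − 200m^2 + 5350m + 16500)
  3m^4 − 3m^3 − 381m^2 + 615m + 4950 = (−(3/50)m + 3/10)(−50m^3 − 200m^2 + 5350m + 16500) + (0)
Last nonzero remainder: −50m^3 − 200m^2 + 5350m + 16500. Dividing through by −50 gives the monic gcd m^3 + 4m^2 − 107m − 330.
Cancel m^3 + 4m^2 − 107m − 330 from numerator and denominator to get the reduced form.

(−5m − 25)/(3m − 15)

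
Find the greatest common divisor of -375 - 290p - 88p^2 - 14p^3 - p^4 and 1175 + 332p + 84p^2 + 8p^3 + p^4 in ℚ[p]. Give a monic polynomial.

25 + 6p + p^2

Euclidean algorithm in ℚ[p]:
  -p^4 - 14p^3 - 88p^2 - 290p - 375 = (-1)(p^4 + 8p^3 + 84p^2 + 332p + 1175) + (-6p^3 - 4p^2 + 42p + 800)
  p^4 + 8p^3 + 84p^2 + 332p + 1175 = (-(1/6)p - 11/9)(-6p^3 - 4p^2 + 42p + 800) + ((775/9)p^2 + (1550/3)p + 19375/9)
  -6p^3 - 4p^2 + 42p + 800 = (-(54/775)p + 288/775)((775/9)p^2 + (1550/3)p + 19375/9) + (0)
Last nonzero remainder: (775/9)p^2 + (1550/3)p + 19375/9. Dividing through by 775/9 gives the monic gcd p^2 + 6p + 25.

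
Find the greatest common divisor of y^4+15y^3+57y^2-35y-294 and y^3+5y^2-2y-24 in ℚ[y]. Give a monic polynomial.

Euclidean algorithm in ℚ[y]:
  y^4+15y^3+57y^2-35y-294 = (y+10)(y^3+5y^2-2y-24) + (9y^2+9y-54)
  y^3+5y^2-2y-24 = ((1/9)y+4/9)(9y^2+9y-54) + (0)
Last nonzero remainder: 9y^2+9y-54. Dividing through by 9 gives the monic gcd y^2+y-6.

y^2+y-6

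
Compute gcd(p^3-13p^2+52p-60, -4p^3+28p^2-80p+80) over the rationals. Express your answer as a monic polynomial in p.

Repeated division with remainder:
  p^3-13p^2+52p-60 = (-1/4)(-4p^3+28p^2-80p+80) + (-6p^2+32p-40)
  -4p^3+28p^2-80p+80 = ((2/3)p-10/9)(-6p^2+32p-40) + (-(160/9)p+320/9)
  -6p^2+32p-40 = ((27/80)p-9/8)(-(160/9)p+320/9) + (0)
Last nonzero remainder: -(160/9)p+320/9. Dividing through by -160/9 gives the monic gcd p-2.

p-2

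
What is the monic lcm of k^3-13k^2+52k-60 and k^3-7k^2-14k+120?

k^4-9k^3+148k-240

Apply the Euclidean algorithm:
  k^3-13k^2+52k-60 = (k^3-7k^2-14k+120) + (-6k^2+66k-180)
  k^3-7k^2-14k+120 = (-(1/6)k-2/3)(-6k^2+66k-180) + (0)
Last nonzero remainder: -6k^2+66k-180. Dividing through by -6 gives the monic gcd k^2-11k+30.
Then lcm(f, g) = f·g / gcd(f, g); expanding and making the result monic gives the answer.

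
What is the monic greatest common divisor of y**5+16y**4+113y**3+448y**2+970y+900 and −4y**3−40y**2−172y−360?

y**3+10y**2+43y+90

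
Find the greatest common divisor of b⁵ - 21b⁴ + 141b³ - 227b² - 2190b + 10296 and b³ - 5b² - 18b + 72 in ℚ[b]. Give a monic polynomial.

b² - 2b - 24

Apply the Euclidean algorithm:
  b⁵ - 21b⁴ + 141b³ - 227b² - 2190b + 10296 = (b² - 16b + 79)(b³ - 5b² - 18b + 72) + (-192b² + 384b + 4608)
  b³ - 5b² - 18b + 72 = (-(1/192)b + 1/64)(-192b² + 384b + 4608) + (0)
Last nonzero remainder: -192b² + 384b + 4608. Dividing through by -192 gives the monic gcd b² - 2b - 24.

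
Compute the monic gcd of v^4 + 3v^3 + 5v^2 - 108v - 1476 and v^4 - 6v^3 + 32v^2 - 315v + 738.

By polynomial division,
  v^4 + 3v^3 + 5v^2 - 108v - 1476 = (v^4 - 6v^3 + 32v^2 - 315v + 738) + (9v^3 - 27v^2 + 207v - 2214)
  v^4 - 6v^3 + 32v^2 - 315v + 738 = ((1/9)v - 1/3)(9v^3 - 27v^2 + 207v - 2214) + (0)
Last nonzero remainder: 9v^3 - 27v^2 + 207v - 2214. Dividing through by 9 gives the monic gcd v^3 - 3v^2 + 23v - 246.

v^3 - 3v^2 + 23v - 246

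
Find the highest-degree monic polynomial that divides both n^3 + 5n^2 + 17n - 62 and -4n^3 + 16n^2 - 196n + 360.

Apply the Euclidean algorithm:
  n^3 + 5n^2 + 17n - 62 = (-1/4)(-4n^3 + 16n^2 - 196n + 360) + (9n^2 - 32n + 28)
  -4n^3 + 16n^2 - 196n + 360 = (-(4/9)n + 16/81)(9n^2 - 32n + 28) + (-(14356/81)n + 28712/81)
  9n^2 - 32n + 28 = (-(729/14356)n + 567/7178)(-(14356/81)n + 28712/81) + (0)
Last nonzero remainder: -(14356/81)n + 28712/81. Dividing through by -14356/81 gives the monic gcd n - 2.

n - 2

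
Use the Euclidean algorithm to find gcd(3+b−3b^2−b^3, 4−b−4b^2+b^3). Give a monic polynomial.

−1+b^2

Apply the Euclidean algorithm:
  −b^3−3b^2+b+3 = (−1)(b^3−4b^2−b+4) + (−7b^2+7)
  b^3−4b^2−b+4 = (−(1/7)b+4/7)(−7b^2+7) + (0)
Last nonzero remainder: −7b^2+7. Dividing through by −7 gives the monic gcd b^2−1.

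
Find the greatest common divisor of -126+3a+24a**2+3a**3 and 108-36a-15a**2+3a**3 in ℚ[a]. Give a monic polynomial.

-6+a+a**2

Apply the Euclidean algorithm:
  3a**3+24a**2+3a-126 = (3a**3-15a**2-36a+108) + (39a**2+39a-234)
  3a**3-15a**2-36a+108 = ((1/13)a-6/13)(39a**2+39a-234) + (0)
Last nonzero remainder: 39a**2+39a-234. Dividing through by 39 gives the monic gcd a**2+a-6.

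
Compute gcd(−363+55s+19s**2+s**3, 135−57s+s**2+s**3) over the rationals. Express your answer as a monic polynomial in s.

−3+s

Apply the Euclidean algorithm:
  s**3+19s**2+55s−363 = (s**3+s**2−57s+135) + (18s**2+112s−498)
  s**3+s**2−57s+135 = ((1/18)s−47/162)(18s**2+112s−498) + ((256/81)s−256/27)
  18s**2+112s−498 = ((729/128)s+6723/128)((256/81)s−256/27) + (0)
Last nonzero remainder: (256/81)s−256/27. Dividing through by 256/81 gives the monic gcd s−3.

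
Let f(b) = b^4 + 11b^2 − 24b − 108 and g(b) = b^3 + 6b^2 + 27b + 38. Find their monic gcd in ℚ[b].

Apply the Euclidean algorithm:
  b^4 + 11b^2 − 24b − 108 = (b − 6)(b^3 + 6b^2 + 27b + 38) + (20b^2 + 100b + 120)
  b^3 + 6b^2 + 27b + 38 = ((1/20)b + 1/20)(20b^2 + 100b + 120) + (16b + 32)
  20b^2 + 100b + 120 = ((5/4)b + 15/4)(16b + 32) + (0)
Last nonzero remainder: 16b + 32. Dividing through by 16 gives the monic gcd b + 2.

b + 2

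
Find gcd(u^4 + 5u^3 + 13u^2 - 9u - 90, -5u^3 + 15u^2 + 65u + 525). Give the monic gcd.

u^2 + 4u + 15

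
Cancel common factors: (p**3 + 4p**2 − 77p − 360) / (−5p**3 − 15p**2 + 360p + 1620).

(−p**2 − 13p − 40)/(5p**2 + 60p + 180)

Apply the Euclidean algorithm:
  p**3 + 4p**2 − 77p − 360 = (−1/5)(−5p**3 − 15p**2 + 360p + 1620) + (p**2 − 5p − 36)
  −5p**3 − 15p**2 + 360p + 1620 = (−5p − 40)(p**2 − 5p − 36) + (−20p + 180)
  p**2 − 5p − 36 = (−(1/20)p − 1/5)(−20p + 180) + (0)
Last nonzero remainder: −20p + 180. Dividing through by −20 gives the monic gcd p − 9.
Cancel p − 9 from numerator and denominator to get the reduced form.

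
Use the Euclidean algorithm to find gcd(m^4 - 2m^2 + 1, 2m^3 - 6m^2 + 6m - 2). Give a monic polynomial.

m^2 - 2m + 1

Repeated division with remainder:
  m^4 - 2m^2 + 1 = ((1/2)m + 3/2)(2m^3 - 6m^2 + 6m - 2) + (4m^2 - 8m + 4)
  2m^3 - 6m^2 + 6m - 2 = ((1/2)m - 1/2)(4m^2 - 8m + 4) + (0)
Last nonzero remainder: 4m^2 - 8m + 4. Dividing through by 4 gives the monic gcd m^2 - 2m + 1.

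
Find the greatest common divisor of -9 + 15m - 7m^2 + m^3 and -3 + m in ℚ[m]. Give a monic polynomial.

Apply the Euclidean algorithm:
  m^3 - 7m^2 + 15m - 9 = (m^2 - 4m + 3)(m - 3) + (0)
The last nonzero remainder m - 3 is already monic.

-3 + m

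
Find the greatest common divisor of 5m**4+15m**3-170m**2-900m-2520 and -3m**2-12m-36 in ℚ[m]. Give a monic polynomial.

By polynomial division,
  5m**4+15m**3-170m**2-900m-2520 = (-(5/3)m**2+(5/3)m+70)(-3m**2-12m-36) + (0)
Last nonzero remainder: -3m**2-12m-36. Dividing through by -3 gives the monic gcd m**2+4m+12.

m**2+4m+12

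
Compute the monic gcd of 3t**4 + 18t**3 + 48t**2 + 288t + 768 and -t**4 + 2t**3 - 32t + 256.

t**3 + 2t**2 + 8t + 64

By polynomial division,
  3t**4 + 18t**3 + 48t**2 + 288t + 768 = (-3)(-t**4 + 2t**3 - 32t + 256) + (24t**3 + 48t**2 + 192t + 1536)
  -t**4 + 2t**3 - 32t + 256 = (-(1/24)t + 1/6)(24t**3 + 48t**2 + 192t + 1536) + (0)
Last nonzero remainder: 24t**3 + 48t**2 + 192t + 1536. Dividing through by 24 gives the monic gcd t**3 + 2t**2 + 8t + 64.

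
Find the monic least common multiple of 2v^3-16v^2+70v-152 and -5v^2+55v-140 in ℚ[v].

v^4-15v^3+91v^2-321v+532

Repeated division with remainder:
  2v^3-16v^2+70v-152 = (-(2/5)v-6/5)(-5v^2+55v-140) + (80v-320)
  -5v^2+55v-140 = (-(1/16)v+7/16)(80v-320) + (0)
Last nonzero remainder: 80v-320. Dividing through by 80 gives the monic gcd v-4.
Then lcm(f, g) = f·g / gcd(f, g); expanding and making the result monic gives the answer.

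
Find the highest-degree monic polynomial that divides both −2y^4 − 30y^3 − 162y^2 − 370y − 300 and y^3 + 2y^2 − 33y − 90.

Repeated division with remainder:
  −2y^4 − 30y^3 − 162y^2 − 370y − 300 = (−2y − 26)(y^3 + 2y^2 − 33y − 90) + (−176y^2 − 1408y − 2640)
  y^3 + 2y^2 − 33y − 90 = (−(1/176)y + 3/88)(−176y^2 − 1408y − 2640) + (0)
Last nonzero remainder: −176y^2 − 1408y − 2640. Dividing through by −176 gives the monic gcd y^2 + 8y + 15.

y^2 + 8y + 15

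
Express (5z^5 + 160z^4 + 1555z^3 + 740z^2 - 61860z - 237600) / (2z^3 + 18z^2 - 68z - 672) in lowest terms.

By polynomial division,
  5z^5 + 160z^4 + 1555z^3 + 740z^2 - 61860z - 237600 = ((5/2)z^2 + (115/2)z + 345)(2z^3 + 18z^2 - 68z - 672) + (120z^2 + 240z - 5760)
  2z^3 + 18z^2 - 68z - 672 = ((1/60)z + 7/60)(120z^2 + 240z - 5760) + (0)
Last nonzero remainder: 120z^2 + 240z - 5760. Dividing through by 120 gives the monic gcd z^2 + 2z - 48.
Cancel z^2 + 2z - 48 from numerator and denominator to get the reduced form.

(5z^3 + 150z^2 + 1495z + 4950)/(2z + 14)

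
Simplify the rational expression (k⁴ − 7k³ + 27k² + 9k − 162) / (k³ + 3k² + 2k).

Euclidean algorithm in ℚ[k]:
  k⁴ − 7k³ + 27k² + 9k − 162 = (k − 10)(k³ + 3k² + 2k) + (55k² + 29k − 162)
  k³ + 3k² + 2k = ((1/55)k + 136/3025)(55k² + 29k − 162) + ((11016/3025)k + 22032/3025)
  55k² + 29k − 162 = ((166375/11016)k − 3025/136)((11016/3025)k + 22032/3025) + (0)
Last nonzero remainder: (11016/3025)k + 22032/3025. Dividing through by 11016/3025 gives the monic gcd k + 2.
Cancel k + 2 from numerator and denominator to get the reduced form.

(k³ − 9k² + 45k − 81)/(k² + k)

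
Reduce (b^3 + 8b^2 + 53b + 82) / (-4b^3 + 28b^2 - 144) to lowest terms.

(-b^2 - 6b - 41)/(4b^2 - 36b + 72)

Euclidean algorithm in ℚ[b]:
  b^3 + 8b^2 + 53b + 82 = (-1/4)(-4b^3 + 28b^2 - 144) + (15b^2 + 53b + 46)
  -4b^3 + 28b^2 - 144 = (-(4/15)b + 632/225)(15b^2 + 53b + 46) + (-(30736/225)b - 61472/225)
  15b^2 + 53b + 46 = (-(3375/30736)b - 5175/30736)(-(30736/225)b - 61472/225) + (0)
Last nonzero remainder: -(30736/225)b - 61472/225. Dividing through by -30736/225 gives the monic gcd b + 2.
Cancel b + 2 from numerator and denominator to get the reduced form.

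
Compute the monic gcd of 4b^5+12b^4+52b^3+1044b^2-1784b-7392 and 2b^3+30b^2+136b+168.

Apply the Euclidean algorithm:
  4b^5+12b^4+52b^3+1044b^2-1784b-7392 = (2b^2-24b+250)(2b^3+30b^2+136b+168) + (-3528b^2-31752b-49392)
  2b^3+30b^2+136b+168 = (-(1/1764)b-1/294)(-3528b^2-31752b-49392) + (0)
Last nonzero remainder: -3528b^2-31752b-49392. Dividing through by -3528 gives the monic gcd b^2+9b+14.

b^2+9b+14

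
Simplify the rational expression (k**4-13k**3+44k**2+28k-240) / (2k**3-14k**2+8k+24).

By polynomial division,
  k**4-13k**3+44k**2+28k-240 = ((1/2)k-3)(2k**3-14k**2+8k+24) + (-2k**2+40k-168)
  2k**3-14k**2+8k+24 = (-k-13)(-2k**2+40k-168) + (360k-2160)
  -2k**2+40k-168 = (-(1/180)k+7/90)(360k-2160) + (0)
Last nonzero remainder: 360k-2160. Dividing through by 360 gives the monic gcd k-6.
Cancel k-6 from numerator and denominator to get the reduced form.

(k**3-7k**2+2k+40)/(2k**2-2k-4)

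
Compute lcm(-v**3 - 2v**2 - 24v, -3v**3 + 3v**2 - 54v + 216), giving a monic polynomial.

Apply the Euclidean algorithm:
  -v**3 - 2v**2 - 24v = (1/3)(-3v**3 + 3v**2 - 54v + 216) + (-3v**2 - 6v - 72)
  -3v**3 + 3v**2 - 54v + 216 = (v - 3)(-3v**2 - 6v - 72) + (0)
Last nonzero remainder: -3v**2 - 6v - 72. Dividing through by -3 gives the monic gcd v**2 + 2v + 24.
Then lcm(f, g) = f·g / gcd(f, g); expanding and making the result monic gives the answer.

v**4 - v**3 + 18v**2 - 72v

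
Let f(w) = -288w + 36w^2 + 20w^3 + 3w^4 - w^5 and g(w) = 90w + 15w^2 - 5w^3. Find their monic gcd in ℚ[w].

Repeated division with remainder:
  -w^5 + 3w^4 + 20w^3 + 36w^2 - 288w = ((1/5)w^2 - 2/5)(-5w^3 + 15w^2 + 90w) + (42w^2 - 252w)
  -5w^3 + 15w^2 + 90w = (-(5/42)w - 5/14)(42w^2 - 252w) + (0)
Last nonzero remainder: 42w^2 - 252w. Dividing through by 42 gives the monic gcd w^2 - 6w.

-6w + w^2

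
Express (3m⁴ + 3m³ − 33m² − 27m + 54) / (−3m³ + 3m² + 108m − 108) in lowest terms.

(−m³ − 2m² + 9m + 18)/(m² − 36)

By polynomial division,
  3m⁴ + 3m³ − 33m² − 27m + 54 = (−m − 2)(−3m³ + 3m² + 108m − 108) + (81m² + 81m − 162)
  −3m³ + 3m² + 108m − 108 = (−(1/27)m + 2/27)(81m² + 81m − 162) + (96m − 96)
  81m² + 81m − 162 = ((27/32)m + 27/16)(96m − 96) + (0)
Last nonzero remainder: 96m − 96. Dividing through by 96 gives the monic gcd m − 1.
Cancel m − 1 from numerator and denominator to get the reduced form.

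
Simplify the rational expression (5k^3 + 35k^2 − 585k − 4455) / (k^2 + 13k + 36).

(5k^2 − 10k − 495)/(k + 4)

Repeated division with remainder:
  5k^3 + 35k^2 − 585k − 4455 = (5k − 30)(k^2 + 13k + 36) + (−375k − 3375)
  k^2 + 13k + 36 = (−(1/375)k − 4/375)(−375k − 3375) + (0)
Last nonzero remainder: −375k − 3375. Dividing through by −375 gives the monic gcd k + 9.
Cancel k + 9 from numerator and denominator to get the reduced form.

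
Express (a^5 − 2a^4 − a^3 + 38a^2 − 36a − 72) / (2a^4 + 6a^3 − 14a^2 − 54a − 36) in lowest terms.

Euclidean algorithm in ℚ[a]:
  a^5 − 2a^4 − a^3 + 38a^2 − 36a − 72 = ((1/2)a − 5/2)(2a^4 + 6a^3 − 14a^2 − 54a − 36) + (21a^3 + 30a^2 − 153a − 162)
  2a^4 + 6a^3 − 14a^2 − 54a − 36 = ((2/21)a + 22/147)(21a^3 + 30a^2 − 153a − 162) + (−(192/49)a^2 − (768/49)a − 576/49)
  21a^3 + 30a^2 − 153a − 162 = (−(343/64)a + 441/32)(−(192/49)a^2 − (768/49)a − 576/49) + (0)
Last nonzero remainder: −(192/49)a^2 − (768/49)a − 576/49. Dividing through by −192/49 gives the monic gcd a^2 + 4a + 3.
Cancel a^2 + 4a + 3 from numerator and denominator to get the reduced form.

(a^3 − 6a^2 + 20a − 24)/(2a^2 − 2a − 12)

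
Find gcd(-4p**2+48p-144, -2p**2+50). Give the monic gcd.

Euclidean algorithm in ℚ[p]:
  -4p**2+48p-144 = (2)(-2p**2+50) + (48p-244)
  -2p**2+50 = (-(1/24)p-61/288)(48p-244) + (-121/72)
  48p-244 = (-(3456/121)p+17568/121)(-121/72) + (0)
The last nonzero remainder is the constant -121/72, so the polynomials are coprime and gcd = 1.

1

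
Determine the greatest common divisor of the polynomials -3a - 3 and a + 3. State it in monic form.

1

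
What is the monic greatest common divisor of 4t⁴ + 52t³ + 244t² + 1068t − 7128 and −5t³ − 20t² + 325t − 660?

t² + 8t − 33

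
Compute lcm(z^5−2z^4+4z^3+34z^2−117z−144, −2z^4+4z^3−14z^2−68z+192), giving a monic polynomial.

Euclidean algorithm in ℚ[z]:
  z^5−2z^4+4z^3+34z^2−117z−144 = (−(1/2)z)(−2z^4+4z^3−14z^2−68z+192) + (−3z^3−21z−144)
  −2z^4+4z^3−14z^2−68z+192 = ((2/3)z−4/3)(−3z^3−21z−144) + (0)
Last nonzero remainder: −3z^3−21z−144. Dividing through by −3 gives the monic gcd z^3+7z+48.
Then lcm(f, g) = f·g / gcd(f, g); expanding and making the result monic gives the answer.

z^6−4z^5+8z^4+26z^3−185z^2+90z+288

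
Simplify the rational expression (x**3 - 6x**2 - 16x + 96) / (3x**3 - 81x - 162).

Repeated division with remainder:
  x**3 - 6x**2 - 16x + 96 = (1/3)(3x**3 - 81x - 162) + (-6x**2 + 11x + 150)
  3x**3 - 81x - 162 = (-(1/2)x - 11/12)(-6x**2 + 11x + 150) + ((49/12)x - 49/2)
  -6x**2 + 11x + 150 = (-(72/49)x - 300/49)((49/12)x - 49/2) + (0)
Last nonzero remainder: (49/12)x - 49/2. Dividing through by 49/12 gives the monic gcd x - 6.
Cancel x - 6 from numerator and denominator to get the reduced form.

(x**2 - 16)/(3x**2 + 18x + 27)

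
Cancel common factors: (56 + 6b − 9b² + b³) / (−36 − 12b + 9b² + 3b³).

Apply the Euclidean algorithm:
  b³ − 9b² + 6b + 56 = (1/3)(3b³ + 9b² − 12b − 36) + (−12b² + 10b + 68)
  3b³ + 9b² − 12b − 36 = (−(1/4)b − 23/24)(−12b² + 10b + 68) + ((175/12)b + 175/6)
  −12b² + 10b + 68 = (−(144/175)b + 408/175)((175/12)b + 175/6) + (0)
Last nonzero remainder: (175/12)b + 175/6. Dividing through by 175/12 gives the monic gcd b + 2.
Cancel b + 2 from numerator and denominator to get the reduced form.

(28 − 11b + b²)/(−18 + 3b + 3b²)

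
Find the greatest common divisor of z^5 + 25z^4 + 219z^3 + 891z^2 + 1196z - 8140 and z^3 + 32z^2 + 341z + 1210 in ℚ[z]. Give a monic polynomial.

By polynomial division,
  z^5 + 25z^4 + 219z^3 + 891z^2 + 1196z - 8140 = (z^2 - 7z + 102)(z^3 + 32z^2 + 341z + 1210) + (-1196z^2 - 25116z - 131560)
  z^3 + 32z^2 + 341z + 1210 = (-(1/1196)z - 11/1196)(-1196z^2 - 25116z - 131560) + (0)
Last nonzero remainder: -1196z^2 - 25116z - 131560. Dividing through by -1196 gives the monic gcd z^2 + 21z + 110.

z^2 + 21z + 110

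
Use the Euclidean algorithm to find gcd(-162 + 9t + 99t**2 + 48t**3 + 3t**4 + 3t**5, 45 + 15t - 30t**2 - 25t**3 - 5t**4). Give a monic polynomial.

Euclidean algorithm in ℚ[t]:
  3t**5 + 3t**4 + 48t**3 + 99t**2 + 9t - 162 = (-(3/5)t + 12/5)(-5t**4 - 25t**3 - 30t**2 + 15t + 45) + (90t**3 + 180t**2 - 270)
  -5t**4 - 25t**3 - 30t**2 + 15t + 45 = (-(1/18)t - 1/6)(90t**3 + 180t**2 - 270) + (0)
Last nonzero remainder: 90t**3 + 180t**2 - 270. Dividing through by 90 gives the monic gcd t**3 + 2t**2 - 3.

-3 + 2t**2 + t**3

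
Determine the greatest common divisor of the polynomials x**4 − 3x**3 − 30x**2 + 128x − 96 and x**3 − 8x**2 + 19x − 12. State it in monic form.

Repeated division with remainder:
  x**4 − 3x**3 − 30x**2 + 128x − 96 = (x + 5)(x**3 − 8x**2 + 19x − 12) + (−9x**2 + 45x − 36)
  x**3 − 8x**2 + 19x − 12 = (−(1/9)x + 1/3)(−9x**2 + 45x − 36) + (0)
Last nonzero remainder: −9x**2 + 45x − 36. Dividing through by −9 gives the monic gcd x**2 − 5x + 4.

x**2 − 5x + 4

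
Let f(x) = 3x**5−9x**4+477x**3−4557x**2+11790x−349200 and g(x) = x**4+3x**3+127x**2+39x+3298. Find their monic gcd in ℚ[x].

By polynomial division,
  3x**5−9x**4+477x**3−4557x**2+11790x−349200 = (3x−18)(x**4+3x**3+127x**2+39x+3298) + (150x**3−2388x**2+2598x−289836)
  x**4+3x**3+127x**2+39x+3298 = ((1/150)x+473/3750)(150x**3−2388x**2+2598x−289836) + ((256804/625)x**2+(1027216/625)x+24909988/625)
  150x**3−2388x**2+2598x−289836 = ((46875/128402)x−466875/64201)((256804/625)x**2+(1027216/625)x+24909988/625) + (0)
Last nonzero remainder: (256804/625)x**2+(1027216/625)x+24909988/625. Dividing through by 256804/625 gives the monic gcd x**2+4x+97.

x**2+4x+97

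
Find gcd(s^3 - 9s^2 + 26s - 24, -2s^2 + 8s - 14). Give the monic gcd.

1

By polynomial division,
  s^3 - 9s^2 + 26s - 24 = (-(1/2)s + 5/2)(-2s^2 + 8s - 14) + (-s + 11)
  -2s^2 + 8s - 14 = (2s + 14)(-s + 11) + (-168)
  -s + 11 = ((1/168)s - 11/168)(-168) + (0)
The last nonzero remainder is the constant -168, so the polynomials are coprime and gcd = 1.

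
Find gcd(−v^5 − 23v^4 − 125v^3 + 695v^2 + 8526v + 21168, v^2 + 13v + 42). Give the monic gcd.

v^2 + 13v + 42

By polynomial division,
  −v^5 − 23v^4 − 125v^3 + 695v^2 + 8526v + 21168 = (−v^3 − 10v^2 + 47v + 504)(v^2 + 13v + 42) + (0)
The last nonzero remainder v^2 + 13v + 42 is already monic.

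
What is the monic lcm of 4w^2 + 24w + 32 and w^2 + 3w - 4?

w^3 + 5w^2 + 2w - 8

Euclidean algorithm in ℚ[w]:
  4w^2 + 24w + 32 = (4)(w^2 + 3w - 4) + (12w + 48)
  w^2 + 3w - 4 = ((1/12)w - 1/12)(12w + 48) + (0)
Last nonzero remainder: 12w + 48. Dividing through by 12 gives the monic gcd w + 4.
Then lcm(f, g) = f·g / gcd(f, g); expanding and making the result monic gives the answer.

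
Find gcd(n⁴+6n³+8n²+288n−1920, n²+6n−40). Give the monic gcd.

Apply the Euclidean algorithm:
  n⁴+6n³+8n²+288n−1920 = (n²+48)(n²+6n−40) + (0)
The last nonzero remainder n²+6n−40 is already monic.

n²+6n−40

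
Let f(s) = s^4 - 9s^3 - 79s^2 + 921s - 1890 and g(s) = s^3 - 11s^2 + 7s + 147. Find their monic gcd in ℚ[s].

s - 7

By polynomial division,
  s^4 - 9s^3 - 79s^2 + 921s - 1890 = (s + 2)(s^3 - 11s^2 + 7s + 147) + (-64s^2 + 760s - 2184)
  s^3 - 11s^2 + 7s + 147 = (-(1/64)s - 7/512)(-64s^2 + 760s - 2184) + (-(1071/64)s + 7497/64)
  -64s^2 + 760s - 2184 = ((4096/1071)s - 6656/357)(-(1071/64)s + 7497/64) + (0)
Last nonzero remainder: -(1071/64)s + 7497/64. Dividing through by -1071/64 gives the monic gcd s - 7.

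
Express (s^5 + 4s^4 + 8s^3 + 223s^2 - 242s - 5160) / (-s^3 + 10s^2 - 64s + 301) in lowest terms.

By polynomial division,
  s^5 + 4s^4 + 8s^3 + 223s^2 - 242s - 5160 = (-s^2 - 14s - 84)(-s^3 + 10s^2 - 64s + 301) + (468s^2 - 1404s + 20124)
  -s^3 + 10s^2 - 64s + 301 = (-(1/468)s + 7/468)(468s^2 - 1404s + 20124) + (0)
Last nonzero remainder: 468s^2 - 1404s + 20124. Dividing through by 468 gives the monic gcd s^2 - 3s + 43.
Cancel s^2 - 3s + 43 from numerator and denominator to get the reduced form.

(-s^3 - 7s^2 + 14s + 120)/(s - 7)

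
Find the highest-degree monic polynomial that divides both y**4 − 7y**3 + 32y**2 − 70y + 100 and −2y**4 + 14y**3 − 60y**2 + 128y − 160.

Euclidean algorithm in ℚ[y]:
  y**4 − 7y**3 + 32y**2 − 70y + 100 = (−1/2)(−2y**4 + 14y**3 − 60y**2 + 128y − 160) + (2y**2 − 6y + 20)
  −2y**4 + 14y**3 − 60y**2 + 128y − 160 = (−y**2 + 4y − 8)(2y**2 − 6y + 20) + (0)
Last nonzero remainder: 2y**2 − 6y + 20. Dividing through by 2 gives the monic gcd y**2 − 3y + 10.

y**2 − 3y + 10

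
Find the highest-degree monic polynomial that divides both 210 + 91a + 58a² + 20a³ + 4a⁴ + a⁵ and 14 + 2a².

7 + a²

By polynomial division,
  a⁵ + 4a⁴ + 20a³ + 58a² + 91a + 210 = ((1/2)a³ + 2a² + (13/2)a + 15)(2a² + 14) + (0)
Last nonzero remainder: 2a² + 14. Dividing through by 2 gives the monic gcd a² + 7.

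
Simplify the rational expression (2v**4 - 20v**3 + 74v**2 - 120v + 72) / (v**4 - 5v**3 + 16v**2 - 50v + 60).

(2v**2 - 10v + 12)/(v**2 + 10)

Euclidean algorithm in ℚ[v]:
  2v**4 - 20v**3 + 74v**2 - 120v + 72 = (2)(v**4 - 5v**3 + 16v**2 - 50v + 60) + (-10v**3 + 42v**2 - 20v - 48)
  v**4 - 5v**3 + 16v**2 - 50v + 60 = (-(1/10)v + 2/25)(-10v**3 + 42v**2 - 20v - 48) + ((266/25)v**2 - (266/5)v + 1596/25)
  -10v**3 + 42v**2 - 20v - 48 = (-(125/133)v - 100/133)((266/25)v**2 - (266/5)v + 1596/25) + (0)
Last nonzero remainder: (266/25)v**2 - (266/5)v + 1596/25. Dividing through by 266/25 gives the monic gcd v**2 - 5v + 6.
Cancel v**2 - 5v + 6 from numerator and denominator to get the reduced form.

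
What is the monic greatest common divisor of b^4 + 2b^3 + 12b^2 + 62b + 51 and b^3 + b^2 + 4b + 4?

b + 1

Euclidean algorithm in ℚ[b]:
  b^4 + 2b^3 + 12b^2 + 62b + 51 = (b + 1)(b^3 + b^2 + 4b + 4) + (7b^2 + 54b + 47)
  b^3 + b^2 + 4b + 4 = ((1/7)b - 47/49)(7b^2 + 54b + 47) + ((2405/49)b + 2405/49)
  7b^2 + 54b + 47 = ((343/2405)b + 2303/2405)((2405/49)b + 2405/49) + (0)
Last nonzero remainder: (2405/49)b + 2405/49. Dividing through by 2405/49 gives the monic gcd b + 1.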